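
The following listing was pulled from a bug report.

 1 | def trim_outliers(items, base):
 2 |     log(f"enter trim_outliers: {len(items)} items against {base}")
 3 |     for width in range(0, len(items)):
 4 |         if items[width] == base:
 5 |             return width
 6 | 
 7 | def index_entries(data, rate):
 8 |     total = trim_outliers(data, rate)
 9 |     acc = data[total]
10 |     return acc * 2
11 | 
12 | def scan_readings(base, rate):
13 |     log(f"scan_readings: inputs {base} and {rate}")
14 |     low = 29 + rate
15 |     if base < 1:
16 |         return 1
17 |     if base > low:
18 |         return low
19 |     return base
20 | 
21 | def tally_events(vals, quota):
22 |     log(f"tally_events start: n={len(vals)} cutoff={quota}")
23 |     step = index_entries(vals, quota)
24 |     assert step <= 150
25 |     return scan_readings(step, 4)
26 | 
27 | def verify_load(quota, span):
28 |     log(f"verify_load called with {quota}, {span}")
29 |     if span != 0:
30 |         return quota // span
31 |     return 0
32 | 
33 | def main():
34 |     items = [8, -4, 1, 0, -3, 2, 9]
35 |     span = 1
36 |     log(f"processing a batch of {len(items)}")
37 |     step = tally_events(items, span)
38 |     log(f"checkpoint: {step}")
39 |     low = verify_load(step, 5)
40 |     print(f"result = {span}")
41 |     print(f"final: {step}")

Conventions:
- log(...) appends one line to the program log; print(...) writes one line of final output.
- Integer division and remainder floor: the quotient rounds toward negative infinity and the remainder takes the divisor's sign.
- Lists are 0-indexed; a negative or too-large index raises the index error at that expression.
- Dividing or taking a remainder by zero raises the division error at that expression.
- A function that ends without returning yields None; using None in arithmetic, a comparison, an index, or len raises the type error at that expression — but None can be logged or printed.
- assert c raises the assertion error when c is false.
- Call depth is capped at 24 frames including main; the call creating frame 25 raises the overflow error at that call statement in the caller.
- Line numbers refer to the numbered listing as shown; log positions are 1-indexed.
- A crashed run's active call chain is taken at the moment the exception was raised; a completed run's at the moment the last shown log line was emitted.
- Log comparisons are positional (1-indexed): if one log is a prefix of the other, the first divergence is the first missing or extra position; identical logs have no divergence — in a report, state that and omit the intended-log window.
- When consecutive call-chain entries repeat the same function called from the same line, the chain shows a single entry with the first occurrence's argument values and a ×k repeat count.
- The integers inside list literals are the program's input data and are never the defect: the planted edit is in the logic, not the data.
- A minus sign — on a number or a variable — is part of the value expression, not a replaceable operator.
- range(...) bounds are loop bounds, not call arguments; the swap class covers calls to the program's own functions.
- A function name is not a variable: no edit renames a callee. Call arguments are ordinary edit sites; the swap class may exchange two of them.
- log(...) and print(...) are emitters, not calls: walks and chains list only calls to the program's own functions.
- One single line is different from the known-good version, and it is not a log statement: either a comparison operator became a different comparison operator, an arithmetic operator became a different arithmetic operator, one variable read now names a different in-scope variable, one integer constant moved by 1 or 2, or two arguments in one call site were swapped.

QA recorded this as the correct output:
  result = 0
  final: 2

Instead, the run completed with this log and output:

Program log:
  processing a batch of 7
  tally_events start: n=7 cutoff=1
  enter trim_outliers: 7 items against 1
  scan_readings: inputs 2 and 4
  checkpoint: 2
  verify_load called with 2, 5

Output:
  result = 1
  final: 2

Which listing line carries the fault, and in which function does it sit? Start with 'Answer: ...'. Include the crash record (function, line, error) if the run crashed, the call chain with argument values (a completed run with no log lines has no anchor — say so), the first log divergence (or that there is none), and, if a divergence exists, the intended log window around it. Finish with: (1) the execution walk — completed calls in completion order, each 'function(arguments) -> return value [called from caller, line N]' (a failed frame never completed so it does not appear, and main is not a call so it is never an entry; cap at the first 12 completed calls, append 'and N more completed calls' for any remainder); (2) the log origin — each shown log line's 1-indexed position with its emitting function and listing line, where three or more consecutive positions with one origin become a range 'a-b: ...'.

Answer: the defect is in main at line 40.
The tell: Nothing in the log betrays the bug — only the output does.
Call chain: main -> verify_load(2, 5) (called at line 39).
First divergence: none — the logs agree in full.
Execution walk:
  trim_outliers([8, -4, 1, 0, -3, 2, 9], 1) -> 2  [called from index_entries, line 8]
  index_entries([8, -4, 1, 0, -3, 2, 9], 1) -> 2  [called from tally_events, line 23]
  scan_readings(2, 4) -> 2  [called from tally_events, line 25]
  tally_events([8, -4, 1, 0, -3, 2, 9], 1) -> 2  [called from main, line 37]
  verify_load(2, 5) -> 0  [called from main, line 39]
Log line origins:
  1: logged in main at line 36
  2: logged in tally_events at line 22
  3: logged in trim_outliers at line 2
  4: logged in scan_readings at line 13
  5: logged in main at line 38
  6: logged in verify_load at line 28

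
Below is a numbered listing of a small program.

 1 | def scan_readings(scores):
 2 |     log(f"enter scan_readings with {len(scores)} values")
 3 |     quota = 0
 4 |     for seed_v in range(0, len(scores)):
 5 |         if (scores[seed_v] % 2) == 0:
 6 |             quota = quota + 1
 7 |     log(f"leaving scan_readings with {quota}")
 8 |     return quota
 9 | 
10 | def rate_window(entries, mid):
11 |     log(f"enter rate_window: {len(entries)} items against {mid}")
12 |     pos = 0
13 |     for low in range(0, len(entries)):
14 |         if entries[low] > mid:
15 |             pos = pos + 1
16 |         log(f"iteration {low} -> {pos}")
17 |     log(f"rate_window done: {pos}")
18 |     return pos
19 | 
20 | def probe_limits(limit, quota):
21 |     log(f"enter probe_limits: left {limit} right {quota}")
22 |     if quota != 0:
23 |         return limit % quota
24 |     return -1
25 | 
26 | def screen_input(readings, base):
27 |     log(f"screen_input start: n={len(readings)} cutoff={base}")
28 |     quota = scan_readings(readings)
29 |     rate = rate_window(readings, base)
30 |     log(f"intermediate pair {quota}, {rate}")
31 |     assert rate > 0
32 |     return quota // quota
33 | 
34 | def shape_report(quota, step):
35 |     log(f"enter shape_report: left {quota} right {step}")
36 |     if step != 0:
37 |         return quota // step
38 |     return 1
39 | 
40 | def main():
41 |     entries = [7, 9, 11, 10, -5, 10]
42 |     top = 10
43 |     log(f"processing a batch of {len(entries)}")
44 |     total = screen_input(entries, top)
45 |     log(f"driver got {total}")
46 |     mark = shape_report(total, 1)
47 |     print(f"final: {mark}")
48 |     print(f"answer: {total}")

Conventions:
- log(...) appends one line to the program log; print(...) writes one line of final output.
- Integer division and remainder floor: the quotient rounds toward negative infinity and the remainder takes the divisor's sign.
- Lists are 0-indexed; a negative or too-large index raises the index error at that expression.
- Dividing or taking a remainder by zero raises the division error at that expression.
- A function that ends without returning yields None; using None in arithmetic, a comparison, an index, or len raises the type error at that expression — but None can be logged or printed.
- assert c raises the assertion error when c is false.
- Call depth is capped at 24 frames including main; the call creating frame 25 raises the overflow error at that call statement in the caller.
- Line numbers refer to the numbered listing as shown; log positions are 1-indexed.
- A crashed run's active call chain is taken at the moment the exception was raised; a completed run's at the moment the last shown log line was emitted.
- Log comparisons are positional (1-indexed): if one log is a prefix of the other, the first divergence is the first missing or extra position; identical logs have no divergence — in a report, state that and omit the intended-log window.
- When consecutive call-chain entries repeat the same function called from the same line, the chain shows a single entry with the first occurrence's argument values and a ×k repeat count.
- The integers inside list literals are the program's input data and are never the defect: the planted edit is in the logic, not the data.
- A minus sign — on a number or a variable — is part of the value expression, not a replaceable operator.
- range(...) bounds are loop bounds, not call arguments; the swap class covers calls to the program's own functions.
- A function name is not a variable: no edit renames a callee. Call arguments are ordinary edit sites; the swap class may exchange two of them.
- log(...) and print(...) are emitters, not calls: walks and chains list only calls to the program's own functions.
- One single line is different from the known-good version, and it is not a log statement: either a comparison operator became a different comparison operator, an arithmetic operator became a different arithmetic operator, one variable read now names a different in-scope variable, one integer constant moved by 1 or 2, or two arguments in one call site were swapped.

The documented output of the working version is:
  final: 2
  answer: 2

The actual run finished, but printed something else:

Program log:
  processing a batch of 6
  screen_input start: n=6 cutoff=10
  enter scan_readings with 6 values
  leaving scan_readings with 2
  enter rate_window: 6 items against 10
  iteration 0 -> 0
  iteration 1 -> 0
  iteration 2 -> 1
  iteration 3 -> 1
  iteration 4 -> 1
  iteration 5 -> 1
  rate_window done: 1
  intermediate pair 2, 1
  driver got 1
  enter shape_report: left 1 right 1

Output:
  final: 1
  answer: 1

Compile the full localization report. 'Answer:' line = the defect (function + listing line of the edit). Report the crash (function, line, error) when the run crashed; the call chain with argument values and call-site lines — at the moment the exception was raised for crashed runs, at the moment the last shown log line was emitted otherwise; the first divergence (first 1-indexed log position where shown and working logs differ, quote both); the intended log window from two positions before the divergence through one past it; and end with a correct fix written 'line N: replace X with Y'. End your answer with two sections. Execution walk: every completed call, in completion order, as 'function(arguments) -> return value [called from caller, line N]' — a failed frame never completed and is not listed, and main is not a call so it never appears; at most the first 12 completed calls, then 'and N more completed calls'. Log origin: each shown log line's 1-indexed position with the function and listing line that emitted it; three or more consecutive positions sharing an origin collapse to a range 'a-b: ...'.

Answer: the defect is in screen_input at line 32.
Key fact: Position 14 is the first bad log line: 'driver got 1' should read 'driver got 2'.
Call chain: main -> shape_report(1, 1) (called at line 46).
First divergence: position 14 — the shown line 'driver got 1' should read 'driver got 2'.
Intended log window:
  12: rate_window done: 1
  13: intermediate pair 2, 1
  14: driver got 2
  15: enter shape_report: left 2 right 1
Execution walk:
  scan_readings([7, 9, 11, 10, -5, 10]) -> 2  [called from screen_input, line 28]
  rate_window([7, 9, 11, 10, -5, 10], 10) -> 1  [called from screen_input, line 29]
  screen_input([7, 9, 11, 10, -5, 10], 10) -> 1  [called from main, line 44]
  shape_report(1, 1) -> 1  [called from main, line 46]
Log line origins:
  1: emitted by main (line 43)
  2: emitted by screen_input (line 27)
  3: emitted by scan_readings (line 2)
  4: emitted by scan_readings (line 7)
  5: emitted by rate_window (line 11)
  6-11: emitted by rate_window (line 16)
  12: emitted by rate_window (line 17)
  13: emitted by screen_input (line 30)
  14: emitted by main (line 45)
  15: emitted by shape_report (line 35)
A correct fix: line 32: replace `quota // quota` with `quota // rate`.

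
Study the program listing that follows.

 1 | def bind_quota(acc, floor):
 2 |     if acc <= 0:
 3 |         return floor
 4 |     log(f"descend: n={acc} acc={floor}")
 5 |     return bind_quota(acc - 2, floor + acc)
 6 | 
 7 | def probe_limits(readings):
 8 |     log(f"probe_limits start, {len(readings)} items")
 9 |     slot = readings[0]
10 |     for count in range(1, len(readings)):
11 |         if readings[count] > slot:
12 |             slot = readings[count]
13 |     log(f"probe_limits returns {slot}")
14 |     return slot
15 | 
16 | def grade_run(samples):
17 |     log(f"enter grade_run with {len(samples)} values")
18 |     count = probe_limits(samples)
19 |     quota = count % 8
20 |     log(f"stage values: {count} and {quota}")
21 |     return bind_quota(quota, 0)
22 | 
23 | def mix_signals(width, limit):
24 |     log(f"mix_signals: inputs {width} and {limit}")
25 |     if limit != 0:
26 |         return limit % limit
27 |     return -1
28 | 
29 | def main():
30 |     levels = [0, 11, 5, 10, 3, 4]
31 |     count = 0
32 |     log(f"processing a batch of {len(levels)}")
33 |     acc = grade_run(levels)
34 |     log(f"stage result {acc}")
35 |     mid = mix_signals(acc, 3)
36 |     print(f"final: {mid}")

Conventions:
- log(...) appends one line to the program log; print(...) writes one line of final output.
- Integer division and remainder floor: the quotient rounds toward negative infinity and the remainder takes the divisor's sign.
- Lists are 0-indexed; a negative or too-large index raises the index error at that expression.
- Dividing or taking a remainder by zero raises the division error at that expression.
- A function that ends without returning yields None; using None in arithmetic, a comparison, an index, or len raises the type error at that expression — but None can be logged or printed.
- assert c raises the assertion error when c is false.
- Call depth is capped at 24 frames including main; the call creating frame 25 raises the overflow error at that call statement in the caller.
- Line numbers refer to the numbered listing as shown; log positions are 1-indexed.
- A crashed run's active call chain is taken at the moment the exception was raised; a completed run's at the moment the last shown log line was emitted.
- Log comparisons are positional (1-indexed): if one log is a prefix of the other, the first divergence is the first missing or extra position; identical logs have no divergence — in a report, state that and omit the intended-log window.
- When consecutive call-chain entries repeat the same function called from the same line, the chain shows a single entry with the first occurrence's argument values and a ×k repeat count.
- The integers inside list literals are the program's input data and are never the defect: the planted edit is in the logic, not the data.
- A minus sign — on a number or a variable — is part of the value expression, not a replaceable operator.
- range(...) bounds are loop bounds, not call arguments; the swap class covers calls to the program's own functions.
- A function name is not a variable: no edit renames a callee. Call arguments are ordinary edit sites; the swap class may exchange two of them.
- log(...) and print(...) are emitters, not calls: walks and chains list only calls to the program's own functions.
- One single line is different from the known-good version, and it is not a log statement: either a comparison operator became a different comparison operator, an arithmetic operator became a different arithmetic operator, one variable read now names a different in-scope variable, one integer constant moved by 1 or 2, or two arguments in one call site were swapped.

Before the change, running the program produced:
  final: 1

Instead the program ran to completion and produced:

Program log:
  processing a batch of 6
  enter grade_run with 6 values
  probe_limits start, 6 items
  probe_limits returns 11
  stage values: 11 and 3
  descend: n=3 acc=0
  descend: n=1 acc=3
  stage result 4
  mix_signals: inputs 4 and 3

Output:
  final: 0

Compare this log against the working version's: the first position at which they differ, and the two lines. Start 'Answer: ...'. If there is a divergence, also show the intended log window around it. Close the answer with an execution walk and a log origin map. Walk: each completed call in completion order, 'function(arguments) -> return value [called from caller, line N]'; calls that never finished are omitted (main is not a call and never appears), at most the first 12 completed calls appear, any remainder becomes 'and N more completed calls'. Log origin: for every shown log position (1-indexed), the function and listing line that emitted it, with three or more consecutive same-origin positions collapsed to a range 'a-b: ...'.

Answer: there is none — every log position agrees.
Execution walk:
  probe_limits([0, 11, 5, 10, 3, 4]) -> 11  [called from grade_run, line 18]
  bind_quota(-1, 4) -> 4  [called from bind_quota, line 5]
  bind_quota(1, 3) -> 4  [called from bind_quota, line 5]
  bind_quota(3, 0) -> 4  [called from grade_run, line 21]
  grade_run([0, 11, 5, 10, 3, 4]) -> 4  [called from main, line 33]
  mix_signals(4, 3) -> 0  [called from main, line 35]
Origin of each log line:
  1: from main, line 32
  2: from grade_run, line 17
  3: from probe_limits, line 8
  4: from probe_limits, line 13
  5: from grade_run, line 20
  6: from bind_quota, line 4
  7: from bind_quota, line 4
  8: from main, line 34
  9: from mix_signals, line 24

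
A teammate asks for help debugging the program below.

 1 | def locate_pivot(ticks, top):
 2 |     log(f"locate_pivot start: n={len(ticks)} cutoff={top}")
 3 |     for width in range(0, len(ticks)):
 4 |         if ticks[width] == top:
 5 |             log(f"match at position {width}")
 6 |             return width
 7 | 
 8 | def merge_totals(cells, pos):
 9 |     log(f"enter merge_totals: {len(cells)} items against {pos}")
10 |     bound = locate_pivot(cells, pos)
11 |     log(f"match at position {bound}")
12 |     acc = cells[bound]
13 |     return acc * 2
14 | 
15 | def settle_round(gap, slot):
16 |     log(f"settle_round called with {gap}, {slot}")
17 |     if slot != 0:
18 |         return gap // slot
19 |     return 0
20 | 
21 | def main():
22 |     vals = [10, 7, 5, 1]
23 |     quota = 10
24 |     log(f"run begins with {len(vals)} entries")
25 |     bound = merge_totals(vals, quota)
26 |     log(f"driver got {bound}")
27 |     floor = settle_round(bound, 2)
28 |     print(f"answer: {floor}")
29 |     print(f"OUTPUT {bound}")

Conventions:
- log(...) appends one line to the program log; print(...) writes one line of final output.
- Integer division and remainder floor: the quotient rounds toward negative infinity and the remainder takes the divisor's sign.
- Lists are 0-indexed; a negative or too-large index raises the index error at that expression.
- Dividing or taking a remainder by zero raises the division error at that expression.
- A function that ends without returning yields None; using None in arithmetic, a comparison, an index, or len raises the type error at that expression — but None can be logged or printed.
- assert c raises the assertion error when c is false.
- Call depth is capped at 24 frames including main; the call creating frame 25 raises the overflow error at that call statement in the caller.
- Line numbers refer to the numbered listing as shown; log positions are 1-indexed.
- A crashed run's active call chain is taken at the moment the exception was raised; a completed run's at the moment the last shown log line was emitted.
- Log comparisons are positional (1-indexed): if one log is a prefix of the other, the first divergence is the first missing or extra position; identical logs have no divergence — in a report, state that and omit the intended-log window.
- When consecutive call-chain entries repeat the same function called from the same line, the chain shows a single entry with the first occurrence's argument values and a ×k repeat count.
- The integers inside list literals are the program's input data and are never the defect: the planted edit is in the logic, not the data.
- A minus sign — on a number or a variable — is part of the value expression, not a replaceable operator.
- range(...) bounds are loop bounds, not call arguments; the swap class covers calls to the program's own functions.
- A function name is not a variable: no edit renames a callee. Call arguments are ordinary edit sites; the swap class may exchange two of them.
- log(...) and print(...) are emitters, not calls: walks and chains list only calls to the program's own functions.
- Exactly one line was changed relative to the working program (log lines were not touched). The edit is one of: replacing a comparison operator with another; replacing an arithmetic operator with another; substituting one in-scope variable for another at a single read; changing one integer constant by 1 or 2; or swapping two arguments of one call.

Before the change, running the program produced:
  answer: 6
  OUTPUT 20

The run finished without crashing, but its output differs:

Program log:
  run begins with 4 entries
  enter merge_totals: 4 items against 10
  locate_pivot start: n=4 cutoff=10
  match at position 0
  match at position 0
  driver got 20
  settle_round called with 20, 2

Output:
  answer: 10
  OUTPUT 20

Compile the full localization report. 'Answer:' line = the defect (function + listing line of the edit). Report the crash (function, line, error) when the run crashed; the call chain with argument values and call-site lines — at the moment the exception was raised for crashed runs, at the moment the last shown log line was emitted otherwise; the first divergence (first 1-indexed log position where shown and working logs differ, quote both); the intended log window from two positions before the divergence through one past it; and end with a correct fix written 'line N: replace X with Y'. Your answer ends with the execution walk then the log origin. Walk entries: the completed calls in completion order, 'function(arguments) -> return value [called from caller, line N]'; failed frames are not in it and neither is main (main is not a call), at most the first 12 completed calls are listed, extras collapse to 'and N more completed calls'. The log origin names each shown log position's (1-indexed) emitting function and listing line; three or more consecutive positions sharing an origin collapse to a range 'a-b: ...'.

Answer: the defect is in main at line 27.
The tell: Everything matches until log position 7, which reads 'settle_round called with 20, 2' in place of 'settle_round called with 20, 3'.
Call chain: main -> settle_round(20, 2) (called at line 27).
First divergence: position 7; shown 'settle_round called with 20, 2' vs intended 'settle_round called with 20, 3'.
Intended log window:
  5: match at position 0
  6: driver got 20
  7: settle_round called with 20, 3
Execution walk:
  locate_pivot([10, 7, 5, 1], 10) -> 0  [called from merge_totals, line 10]
  merge_totals([10, 7, 5, 1], 10) -> 20  [called from main, line 25]
  settle_round(20, 2) -> 10  [called from main, line 27]
Origin of each log line:
  1: from main, line 24
  2: from merge_totals, line 9
  3: from locate_pivot, line 2
  4: from locate_pivot, line 5
  5: from merge_totals, line 11
  6: from main, line 26
  7: from settle_round, line 16
A correct fix: line 27: replace `2` with `3`.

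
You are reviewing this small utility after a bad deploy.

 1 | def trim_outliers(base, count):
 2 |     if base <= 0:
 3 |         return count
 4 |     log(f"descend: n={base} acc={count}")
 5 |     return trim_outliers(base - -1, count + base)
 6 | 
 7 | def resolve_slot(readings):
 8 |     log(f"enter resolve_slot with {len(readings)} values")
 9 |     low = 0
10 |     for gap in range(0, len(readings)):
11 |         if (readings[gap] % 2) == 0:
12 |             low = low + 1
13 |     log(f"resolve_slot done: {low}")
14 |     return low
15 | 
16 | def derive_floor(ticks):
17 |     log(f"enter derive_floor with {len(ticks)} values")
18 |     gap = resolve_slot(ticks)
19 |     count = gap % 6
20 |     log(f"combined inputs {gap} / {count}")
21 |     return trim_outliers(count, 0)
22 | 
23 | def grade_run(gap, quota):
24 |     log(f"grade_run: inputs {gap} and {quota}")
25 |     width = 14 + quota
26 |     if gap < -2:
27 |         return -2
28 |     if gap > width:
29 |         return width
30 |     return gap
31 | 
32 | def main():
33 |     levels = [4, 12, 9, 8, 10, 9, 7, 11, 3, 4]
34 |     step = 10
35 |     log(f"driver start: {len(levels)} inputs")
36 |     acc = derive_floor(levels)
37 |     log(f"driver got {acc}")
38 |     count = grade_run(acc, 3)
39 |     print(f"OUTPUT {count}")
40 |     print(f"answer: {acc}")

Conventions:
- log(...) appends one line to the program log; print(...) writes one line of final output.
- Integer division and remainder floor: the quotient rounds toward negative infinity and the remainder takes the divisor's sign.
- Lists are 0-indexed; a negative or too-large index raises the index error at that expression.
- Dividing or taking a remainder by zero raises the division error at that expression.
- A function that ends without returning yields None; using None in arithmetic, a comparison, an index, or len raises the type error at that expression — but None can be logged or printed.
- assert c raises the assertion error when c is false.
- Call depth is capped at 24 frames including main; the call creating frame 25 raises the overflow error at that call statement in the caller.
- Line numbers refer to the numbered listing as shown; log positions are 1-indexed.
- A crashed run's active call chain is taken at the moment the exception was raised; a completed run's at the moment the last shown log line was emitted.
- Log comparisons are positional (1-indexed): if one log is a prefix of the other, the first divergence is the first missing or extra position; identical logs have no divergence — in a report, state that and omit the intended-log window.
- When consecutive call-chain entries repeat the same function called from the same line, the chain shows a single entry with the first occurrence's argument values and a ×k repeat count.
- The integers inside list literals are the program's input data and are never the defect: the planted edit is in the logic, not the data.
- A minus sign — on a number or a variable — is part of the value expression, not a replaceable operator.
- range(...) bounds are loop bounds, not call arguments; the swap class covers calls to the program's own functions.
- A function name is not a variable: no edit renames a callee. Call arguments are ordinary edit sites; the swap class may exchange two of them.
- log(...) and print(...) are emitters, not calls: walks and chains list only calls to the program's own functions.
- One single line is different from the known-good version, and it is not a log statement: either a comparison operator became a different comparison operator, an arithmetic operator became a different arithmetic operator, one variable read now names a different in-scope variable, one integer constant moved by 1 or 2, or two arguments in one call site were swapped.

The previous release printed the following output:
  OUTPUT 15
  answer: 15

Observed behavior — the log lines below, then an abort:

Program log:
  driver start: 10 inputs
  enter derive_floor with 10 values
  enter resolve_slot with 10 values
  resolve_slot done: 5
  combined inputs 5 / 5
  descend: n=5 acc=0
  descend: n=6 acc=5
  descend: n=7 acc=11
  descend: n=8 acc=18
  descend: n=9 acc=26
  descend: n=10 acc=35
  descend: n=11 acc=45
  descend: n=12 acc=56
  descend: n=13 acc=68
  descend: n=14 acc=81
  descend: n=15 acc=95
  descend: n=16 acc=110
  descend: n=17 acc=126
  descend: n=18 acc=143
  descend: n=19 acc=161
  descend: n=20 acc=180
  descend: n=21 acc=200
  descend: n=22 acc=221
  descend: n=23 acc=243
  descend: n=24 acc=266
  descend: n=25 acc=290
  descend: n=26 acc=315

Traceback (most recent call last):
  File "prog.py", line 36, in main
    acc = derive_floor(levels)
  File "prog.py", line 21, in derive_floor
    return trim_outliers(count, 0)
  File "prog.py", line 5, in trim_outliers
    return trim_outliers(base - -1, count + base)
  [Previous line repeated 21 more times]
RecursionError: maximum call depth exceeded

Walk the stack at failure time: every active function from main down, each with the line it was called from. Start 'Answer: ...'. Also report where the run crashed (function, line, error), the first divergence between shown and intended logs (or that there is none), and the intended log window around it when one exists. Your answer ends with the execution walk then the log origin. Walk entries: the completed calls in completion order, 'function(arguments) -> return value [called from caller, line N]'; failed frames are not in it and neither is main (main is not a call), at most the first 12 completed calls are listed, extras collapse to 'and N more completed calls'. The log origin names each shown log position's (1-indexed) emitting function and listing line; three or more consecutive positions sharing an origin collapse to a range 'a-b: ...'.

Answer: main -> derive_floor (called at line 36) -> trim_outliers (called at line 21) -> trim_outliers (called at line 5) ×21.
Key observation: Everything matches until log position 7, which reads 'descend: n=6 acc=5' in place of 'descend: n=4 acc=5'.
Crash: trim_outliers, line 5, RecursionError.
First divergence: position 7 — the shown line 'descend: n=6 acc=5' should read 'descend: n=4 acc=5'.
Intended log window:
  5: combined inputs 5 / 5
  6: descend: n=5 acc=0
  7: descend: n=4 acc=5
  8: descend: n=3 acc=9
Execution walk:
  resolve_slot([4, 12, 9, 8, 10, 9, 7, 11, 3, 4]) -> 5  [called from derive_floor, line 18]
Log line origins:
  1: from main, line 35
  2: from derive_floor, line 17
  3: from resolve_slot, line 8
  4: from resolve_slot, line 13
  5: from derive_floor, line 20
  6-27: from trim_outliers, line 4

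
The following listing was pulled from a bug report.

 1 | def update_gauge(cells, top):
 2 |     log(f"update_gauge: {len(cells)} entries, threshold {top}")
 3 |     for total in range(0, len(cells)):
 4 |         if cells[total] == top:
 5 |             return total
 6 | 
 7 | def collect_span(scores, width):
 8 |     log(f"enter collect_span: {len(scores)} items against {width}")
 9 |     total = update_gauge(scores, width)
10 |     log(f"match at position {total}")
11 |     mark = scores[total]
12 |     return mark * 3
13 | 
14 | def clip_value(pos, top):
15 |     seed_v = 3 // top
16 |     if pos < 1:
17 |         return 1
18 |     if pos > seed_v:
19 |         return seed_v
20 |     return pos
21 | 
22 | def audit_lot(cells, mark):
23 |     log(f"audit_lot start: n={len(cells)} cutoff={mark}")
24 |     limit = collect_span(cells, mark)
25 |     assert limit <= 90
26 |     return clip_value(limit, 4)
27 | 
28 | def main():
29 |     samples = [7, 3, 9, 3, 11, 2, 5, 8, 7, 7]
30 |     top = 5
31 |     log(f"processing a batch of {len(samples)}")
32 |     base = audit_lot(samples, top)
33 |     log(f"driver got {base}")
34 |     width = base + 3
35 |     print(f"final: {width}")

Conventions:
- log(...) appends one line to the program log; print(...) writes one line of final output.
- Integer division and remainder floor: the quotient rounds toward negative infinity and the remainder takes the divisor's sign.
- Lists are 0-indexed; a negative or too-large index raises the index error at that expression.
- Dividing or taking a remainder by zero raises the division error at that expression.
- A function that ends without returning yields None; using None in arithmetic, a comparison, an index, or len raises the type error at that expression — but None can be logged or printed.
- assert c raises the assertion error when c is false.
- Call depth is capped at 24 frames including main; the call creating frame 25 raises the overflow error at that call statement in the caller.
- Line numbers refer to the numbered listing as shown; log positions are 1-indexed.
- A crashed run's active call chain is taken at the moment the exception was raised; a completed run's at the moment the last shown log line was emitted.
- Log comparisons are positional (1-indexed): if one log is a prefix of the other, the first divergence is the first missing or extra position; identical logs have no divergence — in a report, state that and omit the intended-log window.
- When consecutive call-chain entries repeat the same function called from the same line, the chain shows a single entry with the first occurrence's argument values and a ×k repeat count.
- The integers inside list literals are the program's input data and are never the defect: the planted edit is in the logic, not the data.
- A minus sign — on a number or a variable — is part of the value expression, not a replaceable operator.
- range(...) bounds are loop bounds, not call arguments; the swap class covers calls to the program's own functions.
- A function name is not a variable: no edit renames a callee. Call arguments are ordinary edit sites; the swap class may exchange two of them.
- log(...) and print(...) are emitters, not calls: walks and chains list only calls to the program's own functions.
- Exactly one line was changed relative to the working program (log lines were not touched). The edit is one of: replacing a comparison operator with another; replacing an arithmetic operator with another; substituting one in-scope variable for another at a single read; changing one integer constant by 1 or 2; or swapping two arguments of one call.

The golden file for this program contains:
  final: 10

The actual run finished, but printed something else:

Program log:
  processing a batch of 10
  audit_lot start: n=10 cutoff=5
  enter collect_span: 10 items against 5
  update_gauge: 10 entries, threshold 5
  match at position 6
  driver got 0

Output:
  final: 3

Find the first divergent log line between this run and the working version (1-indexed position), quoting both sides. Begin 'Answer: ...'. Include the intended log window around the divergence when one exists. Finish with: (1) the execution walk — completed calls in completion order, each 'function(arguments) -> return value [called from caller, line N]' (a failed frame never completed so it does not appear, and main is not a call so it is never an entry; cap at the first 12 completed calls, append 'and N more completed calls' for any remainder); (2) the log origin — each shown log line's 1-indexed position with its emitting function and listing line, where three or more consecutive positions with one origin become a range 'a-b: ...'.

Answer: at position 6 the run shows 'driver got 0' where the working version logs 'driver got 7'.
Intended log window:
  4: update_gauge: 10 entries, threshold 5
  5: match at position 6
  6: driver got 7
Execution walk:
  update_gauge([7, 3, 9, 3, 11, 2, 5, 8, 7, 7], 5) -> 6  [called from collect_span, line 9]
  collect_span([7, 3, 9, 3, 11, 2, 5, 8, 7, 7], 5) -> 15  [called from audit_lot, line 24]
  clip_value(15, 4) -> 0  [called from audit_lot, line 26]
  audit_lot([7, 3, 9, 3, 11, 2, 5, 8, 7, 7], 5) -> 0  [called from main, line 32]
Log origins:
  1: emitted by main (line 31)
  2: emitted by audit_lot (line 23)
  3: emitted by collect_span (line 8)
  4: emitted by update_gauge (line 2)
  5: emitted by collect_span (line 10)
  6: emitted by main (line 33)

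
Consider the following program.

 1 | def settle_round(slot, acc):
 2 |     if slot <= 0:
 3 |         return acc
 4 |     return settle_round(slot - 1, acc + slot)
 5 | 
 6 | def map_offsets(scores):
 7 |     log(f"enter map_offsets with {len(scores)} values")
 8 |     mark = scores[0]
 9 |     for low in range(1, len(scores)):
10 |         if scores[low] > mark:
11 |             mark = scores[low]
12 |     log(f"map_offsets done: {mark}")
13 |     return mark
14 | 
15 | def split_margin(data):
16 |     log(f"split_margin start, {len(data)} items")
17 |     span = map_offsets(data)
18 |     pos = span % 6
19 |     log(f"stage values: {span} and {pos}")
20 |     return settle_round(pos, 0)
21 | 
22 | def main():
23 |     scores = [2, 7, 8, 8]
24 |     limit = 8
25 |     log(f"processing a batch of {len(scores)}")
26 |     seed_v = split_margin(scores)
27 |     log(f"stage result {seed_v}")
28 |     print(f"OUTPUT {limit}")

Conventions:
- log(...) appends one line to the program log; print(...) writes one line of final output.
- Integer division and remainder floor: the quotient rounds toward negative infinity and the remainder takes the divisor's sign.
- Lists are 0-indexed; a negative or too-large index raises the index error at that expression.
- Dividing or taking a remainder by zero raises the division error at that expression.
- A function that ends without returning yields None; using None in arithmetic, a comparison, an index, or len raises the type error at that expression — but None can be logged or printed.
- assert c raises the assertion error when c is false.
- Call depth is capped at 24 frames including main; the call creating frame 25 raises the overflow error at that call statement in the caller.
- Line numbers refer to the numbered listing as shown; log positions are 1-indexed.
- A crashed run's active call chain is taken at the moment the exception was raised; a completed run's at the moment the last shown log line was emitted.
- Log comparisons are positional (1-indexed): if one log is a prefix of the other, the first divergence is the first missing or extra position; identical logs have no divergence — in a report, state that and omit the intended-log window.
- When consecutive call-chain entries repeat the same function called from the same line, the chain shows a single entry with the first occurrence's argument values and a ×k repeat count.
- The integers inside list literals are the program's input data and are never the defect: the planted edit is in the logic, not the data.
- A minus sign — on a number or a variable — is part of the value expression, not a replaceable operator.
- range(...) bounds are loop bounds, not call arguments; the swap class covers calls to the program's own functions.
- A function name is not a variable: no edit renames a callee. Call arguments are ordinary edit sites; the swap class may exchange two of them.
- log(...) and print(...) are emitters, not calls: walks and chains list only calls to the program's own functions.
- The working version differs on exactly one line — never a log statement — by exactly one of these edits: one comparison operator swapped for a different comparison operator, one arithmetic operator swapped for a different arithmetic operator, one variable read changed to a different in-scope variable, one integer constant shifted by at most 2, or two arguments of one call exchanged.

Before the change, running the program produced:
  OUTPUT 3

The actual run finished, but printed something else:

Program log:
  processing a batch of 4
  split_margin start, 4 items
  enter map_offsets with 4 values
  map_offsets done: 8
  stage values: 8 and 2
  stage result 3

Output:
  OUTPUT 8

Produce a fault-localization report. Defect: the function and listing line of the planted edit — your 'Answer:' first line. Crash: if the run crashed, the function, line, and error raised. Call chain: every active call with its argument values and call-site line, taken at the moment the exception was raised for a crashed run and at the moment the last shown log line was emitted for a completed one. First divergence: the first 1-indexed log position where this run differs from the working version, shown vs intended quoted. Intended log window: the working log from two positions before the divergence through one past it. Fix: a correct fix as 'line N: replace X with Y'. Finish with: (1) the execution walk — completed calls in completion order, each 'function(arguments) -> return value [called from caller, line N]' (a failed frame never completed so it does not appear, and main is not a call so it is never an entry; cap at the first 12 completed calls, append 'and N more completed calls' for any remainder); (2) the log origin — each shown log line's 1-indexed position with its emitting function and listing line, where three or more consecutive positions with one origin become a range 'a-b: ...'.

Answer: the defect is in main at line 28.
Key observation: The two runs log identically and part ways only at the printed values.
Call chain: main.
First divergence: none (the log streams are identical).
Execution walk:
  map_offsets([2, 7, 8, 8]) -> 8  [called from split_margin, line 17]
  settle_round(0, 3) -> 3  [called from settle_round, line 4]
  settle_round(1, 2) -> 3  [called from settle_round, line 4]
  settle_round(2, 0) -> 3  [called from split_margin, line 20]
  split_margin([2, 7, 8, 8]) -> 3  [called from main, line 26]
Log line origins:
  1: logged in main at line 25
  2: logged in split_margin at line 16
  3: logged in map_offsets at line 7
  4: logged in map_offsets at line 12
  5: logged in split_margin at line 19
  6: logged in main at line 27
A correct fix: line 28: replace `limit` with `seed_v`.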